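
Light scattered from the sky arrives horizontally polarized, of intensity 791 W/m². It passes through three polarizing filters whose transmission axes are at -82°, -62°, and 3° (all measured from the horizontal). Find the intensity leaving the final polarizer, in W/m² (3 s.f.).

I ≈ 2.42 W/m²

I₁ = 791 W/m² · cos²(82°) = 15.32 W/m².
I₂ = I₁ · cos²(20°) = 15.32 · 0.883 = 13.53 W/m².
I₃ = I₂ · cos²(65°) = 13.53 · 0.1786 = 2.416 W/m².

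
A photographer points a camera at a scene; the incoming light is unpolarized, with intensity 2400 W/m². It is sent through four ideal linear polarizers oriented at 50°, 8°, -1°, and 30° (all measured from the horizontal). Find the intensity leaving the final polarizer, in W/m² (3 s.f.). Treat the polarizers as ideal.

Unpolarized light through the first polarizer → I₁ = 2400 W/m²/2 = 1200 W/m², polarized at 50°.
I₂ = I₁ · cos²(42°) = 1200 · 0.5523 = 662.7 W/m².
I₃ = I₂ · cos²(9°) = 662.7 · 0.9755 = 646.5 W/m².
I₄ = I₃ · cos²(31°) = 646.5 · 0.7347 = 475 W/m².

I ≈ 475 W/m²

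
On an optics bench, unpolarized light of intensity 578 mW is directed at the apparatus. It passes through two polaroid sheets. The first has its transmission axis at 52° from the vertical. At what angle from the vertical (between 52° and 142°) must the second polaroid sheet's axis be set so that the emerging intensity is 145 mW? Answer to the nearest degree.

Unpolarized light through the first polarizer → I₁ = ½ I₀, now polarized at 52°.
Target fraction: 145 / 578 mW = 0.2509 of I₀.
Need I₂/I₀ = 0.2509, so cos²(θ − 52°) = 0.2509 / 0.5 = 0.5017.
θ − 52° = arccos(√0.5017) = 44.9°, giving θ ≈ 52 + 44.9 = 96.9°.

θ ≈ 97°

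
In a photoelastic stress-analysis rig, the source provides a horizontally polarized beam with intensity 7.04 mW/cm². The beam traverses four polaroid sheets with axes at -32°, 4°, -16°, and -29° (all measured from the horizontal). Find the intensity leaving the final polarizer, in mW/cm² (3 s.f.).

I ≈ 2.78 mW/cm²

I₁ = 7.04 mW/cm² · cos²(32°) = 5.063 mW/cm².
I₂ = I₁ · cos²(36°) = 5.063 · 0.6545 = 3.314 mW/cm².
I₃ = I₂ · cos²(20°) = 3.314 · 0.883 = 2.926 mW/cm².
I₄ = I₃ · cos²(13°) = 2.926 · 0.9494 = 2.778 mW/cm².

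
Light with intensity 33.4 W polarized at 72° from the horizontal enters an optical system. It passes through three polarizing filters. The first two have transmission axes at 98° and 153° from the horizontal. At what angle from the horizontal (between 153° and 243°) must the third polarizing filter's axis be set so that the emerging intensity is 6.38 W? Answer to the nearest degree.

I₁ = I₀ cos²(98° − 72°) = I₀ cos²(26°) = 0.8078 I₀.
I₂ = I₁ cos²(153° − 98°) = 0.8078 I₀ · cos²(55°) = 0.2658 I₀.
Target fraction: 6.38 / 33.4 W = 0.191 of I₀.
Need I₃/I₀ = 0.191, so cos²(θ − 153°) = 0.191 / 0.2658 = 0.7187.
θ − 153° = arccos(√0.7187) = 32.0°, giving θ ≈ 153 + 32.0 = 185.0°.

θ ≈ 185°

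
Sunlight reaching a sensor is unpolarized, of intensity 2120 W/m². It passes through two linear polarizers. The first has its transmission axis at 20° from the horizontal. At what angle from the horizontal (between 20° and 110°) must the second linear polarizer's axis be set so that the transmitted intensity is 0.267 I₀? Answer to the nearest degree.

θ ≈ 63°

Unpolarized light through the first polarizer → I₁ = ½ I₀, now polarized at 20°.
Need I₂/I₀ = 0.267, so cos²(θ − 20°) = 0.267 / 0.5 = 0.534.
θ − 20° = arccos(√0.534) = 43.1°, giving θ ≈ 20 + 43.1 = 63.1°.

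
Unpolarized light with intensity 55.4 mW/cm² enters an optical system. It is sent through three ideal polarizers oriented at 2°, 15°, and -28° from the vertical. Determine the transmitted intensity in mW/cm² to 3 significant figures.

I ≈ 14.1 mW/cm²

Unpolarized light through the first polarizer → I₁ = 55.4 mW/cm²/2 = 27.7 mW/cm², polarized at 2°.
I₂ = I₁ · cos²(13°) = 27.7 · 0.9494 = 26.3 mW/cm².
I₃ = I₂ · cos²(43°) = 26.3 · 0.5349 = 14.07 mW/cm².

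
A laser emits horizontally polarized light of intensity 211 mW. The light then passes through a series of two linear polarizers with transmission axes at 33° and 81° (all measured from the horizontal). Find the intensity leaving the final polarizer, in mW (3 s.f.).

I ≈ 66.4 mW

I₁ = 211 mW · cos²(33°) = 148.4 mW.
I₂ = I₁ · cos²(48°) = 148.4 · 0.4477 = 66.45 mW.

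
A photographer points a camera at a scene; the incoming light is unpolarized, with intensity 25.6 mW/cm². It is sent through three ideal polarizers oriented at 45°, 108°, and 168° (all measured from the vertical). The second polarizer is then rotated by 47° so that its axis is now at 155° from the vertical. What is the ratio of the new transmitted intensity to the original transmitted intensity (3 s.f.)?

Before rotation:
Unpolarized light through the first polarizer → I₁ = ½ I₀, now polarized at 45°.
I₂ = I₁ cos²(108° − 45°) = 0.5 I₀ · cos²(63°) = 0.1031 I₀.
I₃ = I₂ cos²(168° − 108°) = 0.1031 I₀ · cos²(60°) = 0.02576 I₀.
After rotation:
Unpolarized light through the first polarizer → I₁ = ½ I₀, now polarized at 45°.
Angle between axes 1 and 2: 70°. I₂ = 0.5 I₀ · cos²(70°) = 0.05849 I₀.
I₃ = I₂ cos²(168° − 155°) = 0.05849 I₀ · cos²(13°) = 0.05553 I₀.
Ratio = 0.05553 / 0.02576 = 2.155.

I_new/I_old ≈ 2.16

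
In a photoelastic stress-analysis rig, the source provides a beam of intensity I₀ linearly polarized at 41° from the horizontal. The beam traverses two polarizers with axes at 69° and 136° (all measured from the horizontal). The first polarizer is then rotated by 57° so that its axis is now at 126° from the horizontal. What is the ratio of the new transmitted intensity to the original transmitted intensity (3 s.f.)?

Before rotation:
I₁ = I₀ cos²(69° − 41°) = I₀ cos²(28°) = 0.7796 I₀.
I₂ = I₁ cos²(136° − 69°) = 0.7796 I₀ · cos²(67°) = 0.119 I₀.
After rotation:
I₁ = I₀ cos²(126° − 41°) = I₀ cos²(85°) = 0.007596 I₀.
I₂ = I₁ cos²(136° − 126°) = 0.007596 I₀ · cos²(10°) = 0.007367 I₀.
Ratio = 0.007367 / 0.119 = 0.0619.

I_new/I_old ≈ 0.0619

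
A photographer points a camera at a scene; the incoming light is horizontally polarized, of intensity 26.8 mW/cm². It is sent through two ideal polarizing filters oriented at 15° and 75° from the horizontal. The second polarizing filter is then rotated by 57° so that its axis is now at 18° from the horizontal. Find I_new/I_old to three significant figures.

Before rotation:
I₁ = I₀ cos²(15° − 0°) = I₀ cos²(15°) = 0.933 I₀.
I₂ = I₁ cos²(75° − 15°) = 0.933 I₀ · cos²(60°) = 0.2333 I₀.
After rotation:
I₁ = I₀ cos²(15° − 0°) = I₀ cos²(15°) = 0.933 I₀.
I₂ = I₁ cos²(18° − 15°) = 0.933 I₀ · cos²(3°) = 0.9305 I₀.
Ratio = 0.9305 / 0.2333 = 3.989.

I_new/I_old ≈ 3.99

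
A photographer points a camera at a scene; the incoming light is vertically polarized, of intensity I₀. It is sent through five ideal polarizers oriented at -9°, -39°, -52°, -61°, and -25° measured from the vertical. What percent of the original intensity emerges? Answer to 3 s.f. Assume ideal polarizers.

≈ 44.4%

By Malus's law, I₁ = I₀ cos²(-9° − 0°) = I₀ cos²(9°) = 0.9755 I₀.
I₂ = I₁ cos²(-39° + 9°) = 0.9755 I₀ · cos²(30°) = 0.7316 I₀.
I₃ = I₂ cos²(-52° + 39°) = 0.7316 I₀ · cos²(13°) = 0.6946 I₀.
I₄ = I₃ cos²(-61° + 52°) = 0.6946 I₀ · cos²(9°) = 0.6776 I₀.
I₅ = I₄ cos²(-25° + 61°) = 0.6776 I₀ · cos²(36°) = 0.4435 I₀.
That is 44.35% of the incident intensity.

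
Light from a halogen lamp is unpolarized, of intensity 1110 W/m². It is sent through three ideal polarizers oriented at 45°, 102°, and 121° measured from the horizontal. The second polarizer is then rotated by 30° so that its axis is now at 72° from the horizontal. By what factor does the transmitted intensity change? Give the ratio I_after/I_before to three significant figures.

I_new/I_old ≈ 1.29

Before rotation:
Unpolarized light through the first polarizer → I₁ = ½ I₀, now polarized at 45°.
I₂ = I₁ cos²(102° − 45°) = 0.5 I₀ · cos²(57°) = 0.1483 I₀.
I₃ = I₂ cos²(121° − 102°) = 0.1483 I₀ · cos²(19°) = 0.1326 I₀.
After rotation:
Unpolarized light through the first polarizer → I₁ = ½ I₀, now polarized at 45°.
I₂ = I₁ cos²(72° − 45°) = 0.5 I₀ · cos²(27°) = 0.3969 I₀.
I₃ = I₂ cos²(121° − 72°) = 0.3969 I₀ · cos²(49°) = 0.1709 I₀.
Ratio = 0.1709 / 0.1326 = 1.289.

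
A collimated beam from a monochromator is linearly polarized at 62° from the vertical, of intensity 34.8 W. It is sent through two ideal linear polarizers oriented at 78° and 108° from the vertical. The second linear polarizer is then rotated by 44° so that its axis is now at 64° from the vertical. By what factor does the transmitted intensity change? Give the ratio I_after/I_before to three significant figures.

I_new/I_old ≈ 1.26

Before rotation:
By Malus's law, I₁ = I₀ cos²(78° − 62°) = I₀ cos²(16°) = 0.924 I₀.
I₂ = I₁ cos²(108° − 78°) = 0.924 I₀ · cos²(30°) = 0.693 I₀.
After rotation:
I₁ = I₀ cos²(78° − 62°) = I₀ cos²(16°) = 0.924 I₀.
I₂ = I₁ cos²(64° − 78°) = 0.924 I₀ · cos²(14°) = 0.8699 I₀.
Ratio = 0.8699 / 0.693 = 1.255.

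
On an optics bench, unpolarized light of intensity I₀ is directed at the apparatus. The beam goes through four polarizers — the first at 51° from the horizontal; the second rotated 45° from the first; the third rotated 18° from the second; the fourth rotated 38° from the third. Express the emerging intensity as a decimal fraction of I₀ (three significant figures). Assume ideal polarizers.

Unpolarized light through the first polarizer → I₁ = ½ I₀, now polarized at 51°.
I₂ = I₁ cos²(45°) = 0.5 · 0.5 I₀ = 0.25 I₀.
I₃ = I₂ cos²(18°) = 0.25 · 0.9045 I₀ = 0.2261 I₀.
I₄ = I₃ cos²(38°) = 0.2261 · 0.621 I₀ = 0.1404 I₀.
Transmitted fraction = 0.1404.

≈ 0.140 I₀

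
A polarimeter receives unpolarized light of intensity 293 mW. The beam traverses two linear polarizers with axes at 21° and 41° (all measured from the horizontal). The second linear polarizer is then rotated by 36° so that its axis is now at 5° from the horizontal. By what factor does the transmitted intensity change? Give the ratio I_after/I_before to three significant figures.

Before rotation:
Unpolarized light through the first polarizer → I₁ = ½ I₀, now polarized at 21°.
I₂ = I₁ cos²(41° − 21°) = 0.5 I₀ · cos²(20°) = 0.4415 I₀.
After rotation:
Unpolarized light through the first polarizer → I₁ = ½ I₀, now polarized at 21°.
I₂ = I₁ cos²(5° − 21°) = 0.5 I₀ · cos²(16°) = 0.462 I₀.
Ratio = 0.462 / 0.4415 = 1.046.

I_new/I_old ≈ 1.05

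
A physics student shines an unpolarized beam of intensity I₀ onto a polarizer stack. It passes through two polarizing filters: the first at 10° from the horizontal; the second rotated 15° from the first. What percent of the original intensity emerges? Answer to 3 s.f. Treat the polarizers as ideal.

≈ 46.7%

Unpolarized light through the first polarizer → I₁ = ½ I₀, now polarized at 10°.
I₂ = I₁ cos²(15°) = 0.5 · 0.933 I₀ = 0.4665 I₀.
That is 46.65% of the incident intensity.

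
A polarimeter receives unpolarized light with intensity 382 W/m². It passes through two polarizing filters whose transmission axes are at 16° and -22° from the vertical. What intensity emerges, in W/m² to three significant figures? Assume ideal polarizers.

I ≈ 119 W/m²

Unpolarized light through the first polarizer → I₁ = 382 W/m²/2 = 191 W/m², polarized at 16°.
I₂ = I₁ · cos²(38°) = 191 · 0.621 = 118.6 W/m².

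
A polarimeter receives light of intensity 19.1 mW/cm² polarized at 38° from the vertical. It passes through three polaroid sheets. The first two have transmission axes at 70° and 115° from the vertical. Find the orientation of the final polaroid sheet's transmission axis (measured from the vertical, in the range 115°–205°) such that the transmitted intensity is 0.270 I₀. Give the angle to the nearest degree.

θ ≈ 145°

By Malus's law, I₁ = I₀ cos²(70° − 38°) = I₀ cos²(32°) = 0.7192 I₀.
I₂ = I₁ cos²(115° − 70°) = 0.7192 I₀ · cos²(45°) = 0.3596 I₀.
Need I₃/I₀ = 0.27, so cos²(θ − 115°) = 0.27 / 0.3596 = 0.7508.
θ − 115° = arccos(√0.7508) = 29.9°, giving θ ≈ 115 + 29.9 = 144.9°.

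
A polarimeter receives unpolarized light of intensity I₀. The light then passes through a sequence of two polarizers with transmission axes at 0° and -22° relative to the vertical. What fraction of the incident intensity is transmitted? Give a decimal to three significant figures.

≈ 0.430 I₀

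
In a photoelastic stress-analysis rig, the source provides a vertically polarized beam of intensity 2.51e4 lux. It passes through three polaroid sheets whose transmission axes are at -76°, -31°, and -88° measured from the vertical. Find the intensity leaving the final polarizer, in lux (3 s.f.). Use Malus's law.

By Malus's law, I₁ = 2.51e4 lux · cos²(76°) = 1469 lux.
I₂ = I₁ · cos²(45°) = 1469 · 0.5 = 734.5 lux.
I₃ = I₂ · cos²(57°) = 734.5 · 0.2966 = 217.9 lux.

I ≈ 218 lux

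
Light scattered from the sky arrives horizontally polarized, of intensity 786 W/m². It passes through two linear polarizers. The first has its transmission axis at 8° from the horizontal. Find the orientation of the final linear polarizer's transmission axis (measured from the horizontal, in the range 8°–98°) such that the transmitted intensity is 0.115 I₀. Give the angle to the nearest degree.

θ ≈ 78°

By Malus's law, I₁ = I₀ cos²(8° − 0°) = I₀ cos²(8°) = 0.9806 I₀.
Need I₂/I₀ = 0.115, so cos²(θ − 8°) = 0.115 / 0.9806 = 0.1173.
θ − 8° = arccos(√0.1173) = 70.0°, giving θ ≈ 8 + 70.0 = 78.0°.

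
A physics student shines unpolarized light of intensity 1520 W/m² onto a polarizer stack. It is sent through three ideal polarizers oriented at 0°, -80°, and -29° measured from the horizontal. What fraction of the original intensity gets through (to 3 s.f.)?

Unpolarized light through the first polarizer → I₁ = 1520 W/m²/2 = 760 W/m², polarized at 0°.
I₂ = I₁ · cos²(80°) = 760 · 0.03015 = 22.92 W/m².
I₃ = I₂ · cos²(51°) = 22.92 · 0.396 = 9.076 W/m².
Transmitted fraction = 0.005971.

I/I₀ ≈ 0.00597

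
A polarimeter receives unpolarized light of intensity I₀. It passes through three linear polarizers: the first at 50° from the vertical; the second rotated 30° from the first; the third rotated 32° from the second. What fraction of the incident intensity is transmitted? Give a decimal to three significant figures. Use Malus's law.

≈ 0.270 I₀

Unpolarized light through the first polarizer → I₁ = ½ I₀, now polarized at 50°.
I₂ = I₁ cos²(30°) = 0.5 · 0.75 I₀ = 0.375 I₀.
I₃ = I₂ cos²(32°) = 0.375 · 0.7192 I₀ = 0.2697 I₀.
Transmitted fraction = 0.2697.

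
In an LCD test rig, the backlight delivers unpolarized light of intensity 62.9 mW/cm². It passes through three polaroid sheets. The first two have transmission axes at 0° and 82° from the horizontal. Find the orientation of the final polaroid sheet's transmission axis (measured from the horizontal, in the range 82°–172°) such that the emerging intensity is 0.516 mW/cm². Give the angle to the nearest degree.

θ ≈ 105°

Unpolarized light through the first polarizer → I₁ = ½ I₀, now polarized at 0°.
I₂ = I₁ cos²(82° − 0°) = 0.5 I₀ · cos²(82°) = 0.009685 I₀.
Target fraction: 0.516 / 62.9 mW/cm² = 0.008203 of I₀.
Need I₃/I₀ = 0.008203, so cos²(θ − 82°) = 0.008203 / 0.009685 = 0.8471.
θ − 82° = arccos(√0.8471) = 23.0°, giving θ ≈ 82 + 23.0 = 105.0°.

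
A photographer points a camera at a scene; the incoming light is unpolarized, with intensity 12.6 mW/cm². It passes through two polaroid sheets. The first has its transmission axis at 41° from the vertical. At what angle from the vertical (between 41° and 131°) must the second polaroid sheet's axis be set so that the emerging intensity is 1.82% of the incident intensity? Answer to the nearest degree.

θ ≈ 120°

Unpolarized light through the first polarizer → I₁ = ½ I₀, now polarized at 41°.
Need I₂/I₀ = 0.0182, so cos²(θ − 41°) = 0.0182 / 0.5 = 0.0364.
θ − 41° = arccos(√0.0364) = 79.0°, giving θ ≈ 41 + 79.0 = 120.0°.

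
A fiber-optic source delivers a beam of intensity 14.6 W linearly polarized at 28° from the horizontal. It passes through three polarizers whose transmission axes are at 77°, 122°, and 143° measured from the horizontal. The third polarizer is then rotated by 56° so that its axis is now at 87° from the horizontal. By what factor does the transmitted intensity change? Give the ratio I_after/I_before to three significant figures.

I_new/I_old ≈ 0.770

Before rotation:
I₁ = I₀ cos²(77° − 28°) = I₀ cos²(49°) = 0.4304 I₀.
I₂ = I₁ cos²(122° − 77°) = 0.4304 I₀ · cos²(45°) = 0.2152 I₀.
I₃ = I₂ cos²(143° − 122°) = 0.2152 I₀ · cos²(21°) = 0.1876 I₀.
After rotation:
I₁ = I₀ cos²(77° − 28°) = I₀ cos²(49°) = 0.4304 I₀.
I₂ = I₁ cos²(122° − 77°) = 0.4304 I₀ · cos²(45°) = 0.2152 I₀.
I₃ = I₂ cos²(87° − 122°) = 0.2152 I₀ · cos²(35°) = 0.1444 I₀.
Ratio = 0.1444 / 0.1876 = 0.7699.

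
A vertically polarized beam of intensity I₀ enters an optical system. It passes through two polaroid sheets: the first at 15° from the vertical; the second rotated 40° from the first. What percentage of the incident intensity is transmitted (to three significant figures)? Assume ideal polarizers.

≈ 54.8%

By Malus's law, I₁ = I₀ cos²(15° − 0°) = I₀ cos²(15°) = 0.933 I₀.
I₂ = I₁ cos²(40°) = 0.933 · 0.5868 I₀ = 0.5475 I₀.
That is 54.75% of the incident intensity.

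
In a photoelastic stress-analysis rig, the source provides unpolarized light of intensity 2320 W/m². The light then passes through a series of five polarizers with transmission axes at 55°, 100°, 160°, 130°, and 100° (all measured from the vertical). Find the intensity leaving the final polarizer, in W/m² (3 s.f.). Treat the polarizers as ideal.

I ≈ 81.6 W/m²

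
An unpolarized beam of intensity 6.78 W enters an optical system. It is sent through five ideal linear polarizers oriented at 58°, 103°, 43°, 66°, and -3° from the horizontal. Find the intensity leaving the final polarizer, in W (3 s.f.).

Unpolarized light through the first polarizer → I₁ = 6.78 W/2 = 3.39 W, polarized at 58°.
I₂ = I₁ · cos²(45°) = 3.39 · 0.5 = 1.695 W.
I₃ = I₂ · cos²(60°) = 1.695 · 0.25 = 0.4238 W.
I₄ = I₃ · cos²(23°) = 0.4238 · 0.8473 = 0.3591 W.
I₅ = I₄ · cos²(69°) = 0.3591 · 0.1284 = 0.04611 W.

I ≈ 0.0461 W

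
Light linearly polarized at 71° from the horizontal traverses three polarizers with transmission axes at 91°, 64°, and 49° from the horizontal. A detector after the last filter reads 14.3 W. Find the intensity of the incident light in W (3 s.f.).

I₀ ≈ 21.9 W

By Malus's law, I₁ = I₀ cos²(91° − 71°) = I₀ cos²(20°) = 0.883 I₀.
I₂ = I₁ cos²(64° − 91°) = 0.883 I₀ · cos²(27°) = 0.701 I₀.
I₃ = I₂ cos²(49° − 64°) = 0.701 I₀ · cos²(15°) = 0.6541 I₀.
So 14.3 W = 0.6541 I₀, giving I₀ = 14.3/0.6541 = 21.86 W.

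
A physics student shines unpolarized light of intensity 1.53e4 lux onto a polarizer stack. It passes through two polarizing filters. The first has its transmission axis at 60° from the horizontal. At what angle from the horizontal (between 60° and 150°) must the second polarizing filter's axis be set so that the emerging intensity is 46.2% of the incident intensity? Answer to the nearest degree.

θ ≈ 76°

Unpolarized light through the first polarizer → I₁ = ½ I₀, now polarized at 60°.
Need I₂/I₀ = 0.462, so cos²(θ − 60°) = 0.462 / 0.5 = 0.924.
θ − 60° = arccos(√0.924) = 16.0°, giving θ ≈ 60 + 16.0 = 76.0°.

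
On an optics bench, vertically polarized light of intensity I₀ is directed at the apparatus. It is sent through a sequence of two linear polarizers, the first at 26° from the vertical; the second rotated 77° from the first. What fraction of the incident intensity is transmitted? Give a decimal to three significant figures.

≈ 0.0409 I₀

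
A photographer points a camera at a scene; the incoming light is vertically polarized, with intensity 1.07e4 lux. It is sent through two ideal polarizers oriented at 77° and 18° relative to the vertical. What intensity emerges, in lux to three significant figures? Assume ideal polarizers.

I ≈ 144 lux

By Malus's law, I₁ = 1.07e4 lux · cos²(77°) = 541.5 lux.
I₂ = I₁ · cos²(59°) = 541.5 · 0.2653 = 143.6 lux.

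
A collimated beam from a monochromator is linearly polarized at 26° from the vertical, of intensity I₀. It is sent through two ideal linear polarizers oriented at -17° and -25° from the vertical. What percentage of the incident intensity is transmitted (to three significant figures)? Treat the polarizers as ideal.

≈ 52.5%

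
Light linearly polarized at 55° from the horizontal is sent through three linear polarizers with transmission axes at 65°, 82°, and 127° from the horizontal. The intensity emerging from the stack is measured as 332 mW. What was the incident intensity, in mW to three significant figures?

I₁ = I₀ cos²(65° − 55°) = I₀ cos²(10°) = 0.9698 I₀.
I₂ = I₁ cos²(82° − 65°) = 0.9698 I₀ · cos²(17°) = 0.8869 I₀.
I₃ = I₂ cos²(127° − 82°) = 0.8869 I₀ · cos²(45°) = 0.4435 I₀.
So 332 mW = 0.4435 I₀, giving I₀ = 332/0.4435 = 748.6 mW.

I₀ ≈ 749 mW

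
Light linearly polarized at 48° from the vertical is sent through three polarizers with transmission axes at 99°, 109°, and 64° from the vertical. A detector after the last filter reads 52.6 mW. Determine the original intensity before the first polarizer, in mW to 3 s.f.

By Malus's law, I₁ = I₀ cos²(99° − 48°) = I₀ cos²(51°) = 0.396 I₀.
I₂ = I₁ cos²(109° − 99°) = 0.396 I₀ · cos²(10°) = 0.3841 I₀.
I₃ = I₂ cos²(64° − 109°) = 0.3841 I₀ · cos²(45°) = 0.1921 I₀.
So 52.6 mW = 0.1921 I₀, giving I₀ = 52.6/0.1921 = 273.9 mW.

I₀ ≈ 274 mW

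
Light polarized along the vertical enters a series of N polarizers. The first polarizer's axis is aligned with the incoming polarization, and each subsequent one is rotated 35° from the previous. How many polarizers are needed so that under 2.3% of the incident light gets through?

First polarizer is aligned with the polarization: full transmission.
Each further stage multiplies by cos²(35°) = 0.671.
After N polarizers: T = 0.671^(N−1). Require T < 0.023 ⇒ N−1 > ln(0.023)/ln(0.671) = 9.45, so N−1 ≥ 10 and N = 11.
Check: N=11 gives T = 0.01851 < 0.023; N=10 gives T = 0.02758.

N = 11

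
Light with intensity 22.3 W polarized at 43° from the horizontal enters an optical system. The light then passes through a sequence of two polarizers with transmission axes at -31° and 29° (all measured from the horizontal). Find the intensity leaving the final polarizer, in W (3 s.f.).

By Malus's law, I₁ = 22.3 W · cos²(74°) = 1.694 W.
I₂ = I₁ · cos²(60°) = 1.694 · 0.25 = 0.4236 W.

I ≈ 0.424 W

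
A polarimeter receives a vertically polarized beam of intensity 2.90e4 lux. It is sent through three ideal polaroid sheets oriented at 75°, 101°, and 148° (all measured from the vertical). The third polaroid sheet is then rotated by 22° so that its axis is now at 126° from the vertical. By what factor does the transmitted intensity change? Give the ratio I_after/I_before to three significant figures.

Before rotation:
By Malus's law, I₁ = I₀ cos²(75° − 0°) = I₀ cos²(75°) = 0.06699 I₀.
I₂ = I₁ cos²(101° − 75°) = 0.06699 I₀ · cos²(26°) = 0.05411 I₀.
I₃ = I₂ cos²(148° − 101°) = 0.05411 I₀ · cos²(47°) = 0.02517 I₀.
After rotation:
I₁ = I₀ cos²(75° − 0°) = I₀ cos²(75°) = 0.06699 I₀.
I₂ = I₁ cos²(101° − 75°) = 0.06699 I₀ · cos²(26°) = 0.05411 I₀.
I₃ = I₂ cos²(126° − 101°) = 0.05411 I₀ · cos²(25°) = 0.04445 I₀.
Ratio = 0.04445 / 0.02517 = 1.766.

I_new/I_old ≈ 1.77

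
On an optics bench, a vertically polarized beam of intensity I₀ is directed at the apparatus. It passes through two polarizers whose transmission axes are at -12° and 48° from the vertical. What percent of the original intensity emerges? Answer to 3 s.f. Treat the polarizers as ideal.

≈ 23.9%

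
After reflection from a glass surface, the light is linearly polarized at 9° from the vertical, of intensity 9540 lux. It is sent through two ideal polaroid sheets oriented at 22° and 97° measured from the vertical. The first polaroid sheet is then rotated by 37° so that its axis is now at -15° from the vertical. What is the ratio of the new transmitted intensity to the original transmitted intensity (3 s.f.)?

I_new/I_old ≈ 1.84

Before rotation:
I₁ = I₀ cos²(22° − 9°) = I₀ cos²(13°) = 0.9494 I₀.
I₂ = I₁ cos²(97° − 22°) = 0.9494 I₀ · cos²(75°) = 0.0636 I₀.
After rotation:
I₁ = I₀ cos²(-15° − 9°) = I₀ cos²(24°) = 0.8346 I₀.
Angle between axes 1 and 2: 68°. I₂ = 0.8346 I₀ · cos²(68°) = 0.1171 I₀.
Ratio = 0.1171 / 0.0636 = 1.841.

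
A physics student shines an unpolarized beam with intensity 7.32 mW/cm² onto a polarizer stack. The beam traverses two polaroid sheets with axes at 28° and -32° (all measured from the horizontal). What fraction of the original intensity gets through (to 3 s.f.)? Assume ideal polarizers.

I/I₀ ≈ 0.125

Unpolarized light through the first polarizer → I₁ = 7.32 mW/cm²/2 = 3.66 mW/cm², polarized at 28°.
I₂ = I₁ · cos²(60°) = 3.66 · 0.25 = 0.915 mW/cm².
Transmitted fraction = 0.125.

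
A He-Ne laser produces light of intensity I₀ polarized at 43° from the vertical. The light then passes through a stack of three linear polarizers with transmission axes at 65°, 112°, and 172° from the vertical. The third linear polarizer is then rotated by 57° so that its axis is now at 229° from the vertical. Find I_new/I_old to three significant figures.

Before rotation:
By Malus's law, I₁ = I₀ cos²(65° − 43°) = I₀ cos²(22°) = 0.8597 I₀.
I₂ = I₁ cos²(112° − 65°) = 0.8597 I₀ · cos²(47°) = 0.3999 I₀.
I₃ = I₂ cos²(172° − 112°) = 0.3999 I₀ · cos²(60°) = 0.09996 I₀.
After rotation:
I₁ = I₀ cos²(65° − 43°) = I₀ cos²(22°) = 0.8597 I₀.
I₂ = I₁ cos²(112° − 65°) = 0.8597 I₀ · cos²(47°) = 0.3999 I₀.
Angle between axes 2 and 3: 63°. I₃ = 0.3999 I₀ · cos²(63°) = 0.08241 I₀.
Ratio = 0.08241 / 0.09996 = 0.8244.

I_new/I_old ≈ 0.824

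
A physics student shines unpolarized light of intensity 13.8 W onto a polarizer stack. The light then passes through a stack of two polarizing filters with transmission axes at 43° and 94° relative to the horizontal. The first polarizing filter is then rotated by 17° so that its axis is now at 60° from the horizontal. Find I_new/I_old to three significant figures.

Before rotation:
Unpolarized light through the first polarizer → I₁ = ½ I₀, now polarized at 43°.
I₂ = I₁ cos²(94° − 43°) = 0.5 I₀ · cos²(51°) = 0.198 I₀.
After rotation:
Unpolarized light through the first polarizer → I₁ = ½ I₀, now polarized at 60°.
I₂ = I₁ cos²(94° − 60°) = 0.5 I₀ · cos²(34°) = 0.3437 I₀.
Ratio = 0.3437 / 0.198 = 1.735.

I_new/I_old ≈ 1.74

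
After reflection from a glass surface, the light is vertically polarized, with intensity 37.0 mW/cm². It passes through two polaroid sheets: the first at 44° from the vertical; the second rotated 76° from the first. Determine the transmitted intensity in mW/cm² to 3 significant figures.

I₁ = 37.0 mW/cm² · cos²(44°) = 19.15 mW/cm².
I₂ = I₁ · cos²(76°) = 19.15 · 0.05853 = 1.121 mW/cm².

I ≈ 1.12 mW/cm²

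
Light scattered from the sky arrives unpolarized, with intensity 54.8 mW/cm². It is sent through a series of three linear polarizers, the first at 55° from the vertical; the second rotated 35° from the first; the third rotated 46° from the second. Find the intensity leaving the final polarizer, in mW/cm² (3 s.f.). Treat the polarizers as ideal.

Unpolarized light through the first polarizer → I₁ = 54.8 mW/cm²/2 = 27.4 mW/cm², polarized at 55°.
I₂ = I₁ · cos²(35°) = 27.4 · 0.671 = 18.39 mW/cm².
I₃ = I₂ · cos²(46°) = 18.39 · 0.4826 = 8.872 mW/cm².

I ≈ 8.87 mW/cm²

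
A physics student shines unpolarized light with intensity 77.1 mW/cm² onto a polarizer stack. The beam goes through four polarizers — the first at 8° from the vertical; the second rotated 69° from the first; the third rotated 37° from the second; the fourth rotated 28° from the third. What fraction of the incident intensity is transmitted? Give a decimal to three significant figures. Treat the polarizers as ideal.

I/I₀ ≈ 0.0319

Unpolarized light through the first polarizer → I₁ = 77.1 mW/cm²/2 = 38.55 mW/cm², polarized at 8°.
I₂ = I₁ · cos²(69°) = 38.55 · 0.1284 = 4.951 mW/cm².
I₃ = I₂ · cos²(37°) = 4.951 · 0.6378 = 3.158 mW/cm².
I₄ = I₃ · cos²(28°) = 3.158 · 0.7796 = 2.462 mW/cm².
Transmitted fraction = 0.03193.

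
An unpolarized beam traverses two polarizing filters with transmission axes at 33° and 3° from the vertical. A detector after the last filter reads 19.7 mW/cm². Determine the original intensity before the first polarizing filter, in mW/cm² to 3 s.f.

I₀ ≈ 52.5 mW/cm²

Unpolarized light through the first polarizer → I₁ = ½ I₀, now polarized at 33°.
I₂ = I₁ cos²(3° − 33°) = 0.5 I₀ · cos²(30°) = 0.375 I₀.
So 19.7 mW/cm² = 0.375 I₀, giving I₀ = 19.7/0.375 = 52.53 mW/cm².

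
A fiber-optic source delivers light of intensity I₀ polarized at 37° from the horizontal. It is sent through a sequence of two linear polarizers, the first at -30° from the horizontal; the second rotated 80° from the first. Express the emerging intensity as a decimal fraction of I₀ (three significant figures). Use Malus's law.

≈ 0.00460 I₀

By Malus's law, I₁ = I₀ cos²(-30° − 37°) = I₀ cos²(67°) = 0.1527 I₀.
I₂ = I₁ cos²(80°) = 0.1527 · 0.03015 I₀ = 0.004604 I₀.
Transmitted fraction = 0.004604.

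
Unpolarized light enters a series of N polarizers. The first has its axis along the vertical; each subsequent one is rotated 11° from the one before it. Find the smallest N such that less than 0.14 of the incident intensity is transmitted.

N = 36

First polarizer halves the unpolarized light: factor 1/2.
Each further stage multiplies by cos²(11°) = 0.9636.
After N polarizers: T = 0.5·0.9636^(N−1). Require T < 0.14 ⇒ N−1 > ln(0.14/0.5)/ln(0.9636) = 34.32, so N−1 ≥ 35 and N = 36.
Check: N=36 gives T = 0.1365 < 0.14; N=35 gives T = 0.1417.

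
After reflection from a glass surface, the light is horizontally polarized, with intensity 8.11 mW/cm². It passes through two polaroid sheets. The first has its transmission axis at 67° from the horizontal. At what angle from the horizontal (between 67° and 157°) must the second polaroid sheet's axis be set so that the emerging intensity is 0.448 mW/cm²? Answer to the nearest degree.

By Malus's law, I₁ = I₀ cos²(67° − 0°) = I₀ cos²(67°) = 0.1527 I₀.
Target fraction: 0.448 / 8.11 mW/cm² = 0.05524 of I₀.
Need I₂/I₀ = 0.05524, so cos²(θ − 67°) = 0.05524 / 0.1527 = 0.3618.
θ − 67° = arccos(√0.3618) = 53.0°, giving θ ≈ 67 + 53.0 = 120.0°.

θ ≈ 120°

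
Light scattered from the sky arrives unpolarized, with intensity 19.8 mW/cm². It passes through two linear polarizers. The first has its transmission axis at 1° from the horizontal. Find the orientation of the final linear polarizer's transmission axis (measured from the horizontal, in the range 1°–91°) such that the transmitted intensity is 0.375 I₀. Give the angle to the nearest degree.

Unpolarized light through the first polarizer → I₁ = ½ I₀, now polarized at 1°.
Need I₂/I₀ = 0.375, so cos²(θ − 1°) = 0.375 / 0.5 = 0.75.
θ − 1° = arccos(√0.75) = 30.0°, giving θ ≈ 1 + 30.0 = 31.0°.

θ ≈ 31°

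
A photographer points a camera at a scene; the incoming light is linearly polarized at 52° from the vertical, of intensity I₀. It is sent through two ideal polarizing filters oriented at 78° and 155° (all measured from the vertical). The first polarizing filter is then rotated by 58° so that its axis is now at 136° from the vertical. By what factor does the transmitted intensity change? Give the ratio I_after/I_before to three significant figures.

I_new/I_old ≈ 0.239

Before rotation:
I₁ = I₀ cos²(78° − 52°) = I₀ cos²(26°) = 0.8078 I₀.
I₂ = I₁ cos²(155° − 78°) = 0.8078 I₀ · cos²(77°) = 0.04088 I₀.
After rotation:
I₁ = I₀ cos²(136° − 52°) = I₀ cos²(84°) = 0.01093 I₀.
I₂ = I₁ cos²(155° − 136°) = 0.01093 I₀ · cos²(19°) = 0.009768 I₀.
Ratio = 0.009768 / 0.04088 = 0.239.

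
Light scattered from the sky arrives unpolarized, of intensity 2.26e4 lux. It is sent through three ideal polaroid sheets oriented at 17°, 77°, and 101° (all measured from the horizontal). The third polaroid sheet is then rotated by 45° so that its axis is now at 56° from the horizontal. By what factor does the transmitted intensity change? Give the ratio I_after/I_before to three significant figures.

I_new/I_old ≈ 1.04

Before rotation:
Unpolarized light through the first polarizer → I₁ = ½ I₀, now polarized at 17°.
I₂ = I₁ cos²(77° − 17°) = 0.5 I₀ · cos²(60°) = 0.125 I₀.
I₃ = I₂ cos²(101° − 77°) = 0.125 I₀ · cos²(24°) = 0.1043 I₀.
After rotation:
Unpolarized light through the first polarizer → I₁ = ½ I₀, now polarized at 17°.
I₂ = I₁ cos²(77° − 17°) = 0.5 I₀ · cos²(60°) = 0.125 I₀.
I₃ = I₂ cos²(56° − 77°) = 0.125 I₀ · cos²(21°) = 0.1089 I₀.
Ratio = 0.1089 / 0.1043 = 1.044.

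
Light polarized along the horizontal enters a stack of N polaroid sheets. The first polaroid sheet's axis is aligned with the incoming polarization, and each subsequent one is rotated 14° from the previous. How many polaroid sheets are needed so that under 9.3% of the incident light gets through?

N = 41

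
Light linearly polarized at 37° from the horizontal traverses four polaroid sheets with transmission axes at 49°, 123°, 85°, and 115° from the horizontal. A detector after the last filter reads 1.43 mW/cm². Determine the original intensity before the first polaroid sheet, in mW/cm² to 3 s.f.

I₀ ≈ 42.2 mW/cm²

By Malus's law, I₁ = I₀ cos²(49° − 37°) = I₀ cos²(12°) = 0.9568 I₀.
I₂ = I₁ cos²(123° − 49°) = 0.9568 I₀ · cos²(74°) = 0.07269 I₀.
I₃ = I₂ cos²(85° − 123°) = 0.07269 I₀ · cos²(38°) = 0.04514 I₀.
I₄ = I₃ cos²(115° − 85°) = 0.04514 I₀ · cos²(30°) = 0.03385 I₀.
So 1.43 mW/cm² = 0.03385 I₀, giving I₀ = 1.43/0.03385 = 42.24 mW/cm².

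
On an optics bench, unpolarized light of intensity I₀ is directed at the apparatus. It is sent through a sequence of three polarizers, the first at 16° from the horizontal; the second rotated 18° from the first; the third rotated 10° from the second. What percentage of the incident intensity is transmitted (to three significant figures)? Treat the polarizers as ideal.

≈ 43.9%

Unpolarized light through the first polarizer → I₁ = ½ I₀, now polarized at 16°.
I₂ = I₁ cos²(18°) = 0.5 · 0.9045 I₀ = 0.4523 I₀.
I₃ = I₂ cos²(10°) = 0.4523 · 0.9698 I₀ = 0.4386 I₀.
That is 43.86% of the incident intensity.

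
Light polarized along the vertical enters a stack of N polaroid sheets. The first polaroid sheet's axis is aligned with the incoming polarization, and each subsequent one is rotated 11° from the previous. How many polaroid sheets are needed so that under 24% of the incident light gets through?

First polarizer is aligned with the polarization: full transmission.
Each further stage multiplies by cos²(11°) = 0.9636.
After N polarizers: T = 0.9636^(N−1). Require T < 0.24 ⇒ N−1 > ln(0.24)/ln(0.9636) = 38.48, so N−1 ≥ 39 and N = 40.
Check: N=40 gives T = 0.2354 < 0.24; N=39 gives T = 0.2443.

N = 40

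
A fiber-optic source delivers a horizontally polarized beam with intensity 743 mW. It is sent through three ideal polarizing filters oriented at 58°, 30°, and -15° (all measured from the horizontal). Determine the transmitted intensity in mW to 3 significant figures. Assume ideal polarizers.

I ≈ 81.3 mW

I₁ = 743 mW · cos²(58°) = 208.6 mW.
I₂ = I₁ · cos²(28°) = 208.6 · 0.7796 = 162.7 mW.
I₃ = I₂ · cos²(45°) = 162.7 · 0.5 = 81.33 mW.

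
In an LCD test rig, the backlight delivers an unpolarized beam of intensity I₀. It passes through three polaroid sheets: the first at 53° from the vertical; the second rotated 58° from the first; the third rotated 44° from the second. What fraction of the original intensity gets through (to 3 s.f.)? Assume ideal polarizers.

Unpolarized light through the first polarizer → I₁ = ½ I₀, now polarized at 53°.
I₂ = I₁ cos²(58°) = 0.5 · 0.2808 I₀ = 0.1404 I₀.
I₃ = I₂ cos²(44°) = 0.1404 · 0.5174 I₀ = 0.07265 I₀.
Transmitted fraction = 0.07265.

≈ 0.0727 I₀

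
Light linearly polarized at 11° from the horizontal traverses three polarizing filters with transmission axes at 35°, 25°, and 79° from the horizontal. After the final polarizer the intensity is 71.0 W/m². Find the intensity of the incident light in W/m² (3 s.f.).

I₀ ≈ 254 W/m²

I₁ = I₀ cos²(35° − 11°) = I₀ cos²(24°) = 0.8346 I₀.
I₂ = I₁ cos²(25° − 35°) = 0.8346 I₀ · cos²(10°) = 0.8094 I₀.
I₃ = I₂ cos²(79° − 25°) = 0.8094 I₀ · cos²(54°) = 0.2796 I₀.
So 71.0 W/m² = 0.2796 I₀, giving I₀ = 71.0/0.2796 = 253.9 W/m².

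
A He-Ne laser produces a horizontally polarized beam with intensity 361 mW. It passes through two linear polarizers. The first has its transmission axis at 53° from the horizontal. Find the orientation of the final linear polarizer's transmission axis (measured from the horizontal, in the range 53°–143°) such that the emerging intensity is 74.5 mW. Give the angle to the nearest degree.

θ ≈ 94°

By Malus's law, I₁ = I₀ cos²(53° − 0°) = I₀ cos²(53°) = 0.3622 I₀.
Target fraction: 74.5 / 361 mW = 0.2064 of I₀.
Need I₂/I₀ = 0.2064, so cos²(θ − 53°) = 0.2064 / 0.3622 = 0.5698.
θ − 53° = arccos(√0.5698) = 41.0°, giving θ ≈ 53 + 41.0 = 94.0°.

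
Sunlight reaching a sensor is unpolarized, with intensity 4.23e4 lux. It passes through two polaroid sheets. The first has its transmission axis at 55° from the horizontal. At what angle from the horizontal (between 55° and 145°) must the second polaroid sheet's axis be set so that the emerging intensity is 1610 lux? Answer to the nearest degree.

θ ≈ 129°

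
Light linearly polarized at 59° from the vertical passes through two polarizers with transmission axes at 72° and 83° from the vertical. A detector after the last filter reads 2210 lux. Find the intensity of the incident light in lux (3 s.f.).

I₀ ≈ 2420 lux

By Malus's law, I₁ = I₀ cos²(72° − 59°) = I₀ cos²(13°) = 0.9494 I₀.
I₂ = I₁ cos²(83° − 72°) = 0.9494 I₀ · cos²(11°) = 0.9148 I₀.
So 2210 lux = 0.9148 I₀, giving I₀ = 2210/0.9148 = 2416 lux.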